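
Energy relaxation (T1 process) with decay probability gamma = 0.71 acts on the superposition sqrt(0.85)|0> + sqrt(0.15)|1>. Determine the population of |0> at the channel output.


For amplitude damping with parameter gamma on state sqrt(a)|0> + sqrt(b)|1>:
alpha^2 = 0.85, beta^2 = 0.15
P(|0>) = alpha^2 + gamma * beta^2
= 0.85 + 0.71 * 0.15
= 0.85 + 0.1065
= 0.9565

0.9565


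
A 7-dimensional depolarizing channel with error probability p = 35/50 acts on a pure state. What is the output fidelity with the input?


F = (1-p) + p/d
= (1 - 0.7000) + 0.7000/7
= 0.3000 + 0.1000
= 0.4000

0.4000


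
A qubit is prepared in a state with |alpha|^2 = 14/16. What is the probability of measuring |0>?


|alpha|^2 = 14/16 = 0.8750
|beta|^2 = 1 - 14/16 = 2/16 = 0.1250
P(|0>) = |alpha|^2 = 0.8750

0.8750


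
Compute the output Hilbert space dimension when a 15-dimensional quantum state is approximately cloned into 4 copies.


Output space = H^(tensor 4) where dim(H) = 15
dim = 15^4
= 225 (after 2 factors)
= 3375 (after 3 factors)
= 50625 (after 4 factors)
= 50625

50625


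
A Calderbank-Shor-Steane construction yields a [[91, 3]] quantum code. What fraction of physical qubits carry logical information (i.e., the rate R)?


Code rate R = k/n
= 3/91
= 0.0330

0.0330


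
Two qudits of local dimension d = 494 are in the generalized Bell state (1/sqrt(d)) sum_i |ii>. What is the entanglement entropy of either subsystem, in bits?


For a maximally entangled state in d x d:
S = log2(d) = log2(494)
= 8.9484

8.9484


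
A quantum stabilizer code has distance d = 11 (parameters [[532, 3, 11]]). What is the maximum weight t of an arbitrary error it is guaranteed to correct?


Code parameters: [[532, 3, 11]], distance d = 11.
Number of correctable errors = floor((d-1)/2)
= floor((11 - 1)/2)
= floor(10/2)
= 5

5


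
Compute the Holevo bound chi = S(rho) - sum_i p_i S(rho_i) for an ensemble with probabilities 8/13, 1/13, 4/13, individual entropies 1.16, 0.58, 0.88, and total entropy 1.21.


chi = S(rho) - sum_i p_i * S(rho_i)
Weighted entropy = 8/13 * 1.16 + 1/13 * 0.58 + 4/13 * 0.88
= 1.0292
chi = 1.21 - 1.0292
= 0.1808

0.1808


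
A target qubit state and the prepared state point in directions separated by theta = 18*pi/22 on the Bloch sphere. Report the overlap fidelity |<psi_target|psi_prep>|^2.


For states separated by angle theta on Bloch sphere:
F = cos^2(theta/2)
theta = 18*pi/22 = 2.5704
theta/2 = 1.2852
cos(theta/2) = 0.2817
F = 0.0794

0.0794


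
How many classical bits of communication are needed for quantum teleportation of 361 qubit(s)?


Quantum teleportation requires 2 classical bits per qubit teleported.
361 qubit(s) -> 2 * 361 = 722 classical bits

722


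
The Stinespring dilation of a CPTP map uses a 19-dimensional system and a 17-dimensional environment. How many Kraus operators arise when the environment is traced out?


Tracing out the environment in an orthonormal basis {|i>_E} gives Kraus operators K_i = <i|_E U |0>_E.
Number of Kraus operators = dim(H_env) = d_env
= 17

17


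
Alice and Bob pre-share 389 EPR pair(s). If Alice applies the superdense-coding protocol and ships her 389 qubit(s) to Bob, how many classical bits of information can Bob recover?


Superdense coding allows 2 classical bits per shared entangled pair.
389 pair(s) -> 2 * 389 = 778 classical bits

778


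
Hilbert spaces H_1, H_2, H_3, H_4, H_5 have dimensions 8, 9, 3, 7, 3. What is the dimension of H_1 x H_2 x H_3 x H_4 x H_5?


dim(H_1 x H_2 x H_3 x H_4 x H_5) = 8 * 9 * 3 * 7 * 3
= 72 * 3 * 7 * 3
= 216 * 7 * 3
= 1512 * 3
= 4536

4536


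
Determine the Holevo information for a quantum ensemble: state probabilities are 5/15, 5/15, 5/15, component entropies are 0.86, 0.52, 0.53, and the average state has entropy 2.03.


chi = S(rho) - sum_i p_i * S(rho_i)
Weighted entropy = 5/15 * 0.86 + 5/15 * 0.52 + 5/15 * 0.53
= 0.6367
chi = 2.03 - 0.6367
= 1.3933

1.3933


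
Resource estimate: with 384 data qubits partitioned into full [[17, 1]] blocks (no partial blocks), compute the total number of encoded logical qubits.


Each code block uses 17 physical qubits for 1 logical qubit(s).
Number of complete blocks = floor(384 / 17) = 22
Logical qubits = 22 * 1
= 22

22


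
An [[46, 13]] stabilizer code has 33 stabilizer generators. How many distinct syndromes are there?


Each stabilizer generator gives a binary (+1 or -1) measurement outcome.
With 33 independent generators:
Total syndromes = 2^33
= 8589934592

8589934592


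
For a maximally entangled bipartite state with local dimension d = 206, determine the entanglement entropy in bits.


For a maximally entangled state in d x d:
S = log2(d) = log2(206)
= 7.6865

7.6865


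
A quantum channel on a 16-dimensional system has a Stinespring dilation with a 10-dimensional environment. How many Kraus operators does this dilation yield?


Tracing out the environment in an orthonormal basis {|i>_E} gives Kraus operators K_i = <i|_E U |0>_E.
Number of Kraus operators = dim(H_env) = d_env
= 10

10


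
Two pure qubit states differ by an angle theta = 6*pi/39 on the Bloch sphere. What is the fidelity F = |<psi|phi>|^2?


For states separated by angle theta on Bloch sphere:
F = cos^2(theta/2)
theta = 6*pi/39 = 0.4833
theta/2 = 0.2417
cos(theta/2) = 0.9709
F = 0.9427

0.9427


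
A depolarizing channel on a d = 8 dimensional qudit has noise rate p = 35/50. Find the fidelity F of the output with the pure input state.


F = (1-p) + p/d
= (1 - 0.7000) + 0.7000/8
= 0.3000 + 0.0875
= 0.3875

0.3875


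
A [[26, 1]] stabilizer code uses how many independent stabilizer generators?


For an [[n,k]] stabilizer code:
Number of stabilizer generators = n - k
= 26 - 1
= 25

25


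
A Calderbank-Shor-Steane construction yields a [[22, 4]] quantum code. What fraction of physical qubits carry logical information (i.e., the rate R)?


Code rate R = k/n
= 4/22
= 0.1818

0.1818


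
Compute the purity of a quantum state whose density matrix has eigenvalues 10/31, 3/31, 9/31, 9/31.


tr(rho^2) = sum of eigenvalues squared
= (10/31)^2 + (3/31)^2 + (9/31)^2 + (9/31)^2
= (100 + 9 + 81 + 81) / 961
= 271/961
= 0.2820

0.2820


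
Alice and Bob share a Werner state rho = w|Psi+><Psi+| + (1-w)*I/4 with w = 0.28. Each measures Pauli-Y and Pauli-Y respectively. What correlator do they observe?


|Psi+> = (|01> + |10>)/sqrt(2)
For the pure Bell state, <Y_A Y_B> = +1 (Bell-state Pauli correlator).
The maximally-mixed part I/4 has tr(I/4 * P tensor P) = 0 for any traceless Pauli P.
So <Y_A Y_B>_rho = w * (+1) + (1 - w) * 0
= 0.28 * (+1)
= 0.2800

0.2800


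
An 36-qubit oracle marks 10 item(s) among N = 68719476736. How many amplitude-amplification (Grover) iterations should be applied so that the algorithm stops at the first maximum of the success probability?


After j Grover iterations the success probability is P(j) = sin^2((2j+1)*theta), where sin(theta) = sqrt(k/N).
N = 2^36 = 68719476736, k = 10
sin(theta) = sqrt(k/N) = 1.206313194e-05
theta = arcsin(sqrt(k/N)) = 1.206313194e-05 rad
P(j) reaches its first maximum when (2j+1)*theta is as close as possible to pi/2, i.e. j = round(pi/(4*theta) - 1/2).
pi/(4*theta) - 1/2 = 65106.8177
(For comparison, the common estimate pi/4 * sqrt(N/k) = 65107.3177; the exact maximiser is used here.)
Optimal iterations = 65107

65107


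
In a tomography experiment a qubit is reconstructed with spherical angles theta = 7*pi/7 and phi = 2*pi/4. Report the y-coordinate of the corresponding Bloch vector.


theta = 3.1416, phi = 1.5708
r_y = sin(theta)*sin(phi) = 0.0000 * 1.0000
r_y = 0.0000

0.0000


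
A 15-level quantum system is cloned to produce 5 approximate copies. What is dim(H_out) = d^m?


Output space = H^(tensor 5) where dim(H) = 15
dim = 15^5
= 225 (after 2 factors)
= 3375 (after 3 factors)
= 50625 (after 4 factors)
= 759375 (after 5 factors)
= 759375

759375


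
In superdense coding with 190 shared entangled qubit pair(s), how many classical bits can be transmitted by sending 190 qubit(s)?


Superdense coding allows 2 classical bits per shared entangled pair.
190 pair(s) -> 2 * 190 = 380 classical bits

380


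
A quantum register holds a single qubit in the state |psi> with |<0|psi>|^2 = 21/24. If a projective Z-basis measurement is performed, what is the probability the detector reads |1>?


|alpha|^2 = 21/24 = 0.8750
|beta|^2 = 1 - 21/24 = 3/24 = 0.1250
P(|1>) = |beta|^2 = 0.1250

0.1250


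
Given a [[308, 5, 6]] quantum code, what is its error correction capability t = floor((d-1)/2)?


Code parameters: [[308, 5, 6]], distance d = 6.
Number of correctable errors = floor((d-1)/2)
= floor((6 - 1)/2)
= floor(5/2)
= 2

2


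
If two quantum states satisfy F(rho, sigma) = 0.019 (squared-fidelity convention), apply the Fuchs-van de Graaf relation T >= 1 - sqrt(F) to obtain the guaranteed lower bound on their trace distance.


Fuchs-van de Graaf (squared-fidelity convention): 1 - sqrt(F) <= T <= sqrt(1 - F).
Lower bound: T >= 1 - sqrt(F)
sqrt(F) = sqrt(0.019) = 0.1378
T >= 1 - 0.1378
T >= 0.8622

0.8622


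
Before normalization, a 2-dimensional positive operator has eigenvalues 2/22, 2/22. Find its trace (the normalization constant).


tr(M) = sum of eigenvalues
= 2/22 + 2/22
= 4/22
= 0.1818

0.1818


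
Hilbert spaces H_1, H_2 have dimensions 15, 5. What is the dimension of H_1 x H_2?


dim(H_1 x H_2) = 15 * 5
= 75

75


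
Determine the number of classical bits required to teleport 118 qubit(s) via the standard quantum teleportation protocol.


Quantum teleportation requires 2 classical bits per qubit teleported.
118 qubit(s) -> 2 * 118 = 236 classical bits

236


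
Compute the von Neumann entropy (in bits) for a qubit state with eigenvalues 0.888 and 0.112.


S = -p*log2(p) - (1-p)*log2(1-p)
p = 0.8880, 1-p = 0.1120
= -0.8880 * log2(0.8880) - 0.1120 * log2(0.1120)
= -(-0.1522) - (-0.3537)
= 0.5059

0.5059


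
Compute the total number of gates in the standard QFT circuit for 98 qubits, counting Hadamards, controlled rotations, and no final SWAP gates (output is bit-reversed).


Hadamard gates: 98
Controlled rotations: n*(n-1)/2 = 98*97/2 = 4753
SWAP gates: 0 (omitted)
Total = 98 + 4753
= 4851

4851


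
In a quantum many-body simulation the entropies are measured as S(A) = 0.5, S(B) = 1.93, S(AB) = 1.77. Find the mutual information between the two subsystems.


I(A:B) = S(A) + S(B) - S(AB)
= 0.5 + 1.93 - 1.77
= 0.6600

0.6600


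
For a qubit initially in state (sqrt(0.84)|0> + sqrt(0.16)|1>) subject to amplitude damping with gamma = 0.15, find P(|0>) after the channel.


For amplitude damping with parameter gamma on state sqrt(a)|0> + sqrt(b)|1>:
alpha^2 = 0.84, beta^2 = 0.16
P(|0>) = alpha^2 + gamma * beta^2
= 0.84 + 0.15 * 0.16
= 0.84 + 0.0240
= 0.8640

0.8640


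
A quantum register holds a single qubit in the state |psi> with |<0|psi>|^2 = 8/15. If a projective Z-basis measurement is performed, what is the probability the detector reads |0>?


|alpha|^2 = 8/15 = 0.5333
|beta|^2 = 1 - 8/15 = 7/15 = 0.4667
P(|0>) = |alpha|^2 = 0.5333

0.5333


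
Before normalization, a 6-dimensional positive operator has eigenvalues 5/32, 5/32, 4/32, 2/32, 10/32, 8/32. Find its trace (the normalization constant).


tr(M) = sum of eigenvalues
= 5/32 + 5/32 + 4/32 + 2/32 + 10/32 + 8/32
= 34/32
= 1.0625

1.0625


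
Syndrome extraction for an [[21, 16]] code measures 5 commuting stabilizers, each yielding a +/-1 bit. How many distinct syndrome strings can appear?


Each stabilizer generator gives a binary (+1 or -1) measurement outcome.
With 5 independent generators:
Total syndromes = 2^5
= 32

32


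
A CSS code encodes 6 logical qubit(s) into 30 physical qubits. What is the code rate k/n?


Code rate R = k/n
= 6/30
= 0.2000

0.2000


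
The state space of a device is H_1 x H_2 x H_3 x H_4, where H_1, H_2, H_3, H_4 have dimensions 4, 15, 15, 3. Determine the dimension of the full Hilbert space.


dim(H_1 x H_2 x H_3 x H_4) = 4 * 15 * 15 * 3
= 60 * 15 * 3
= 900 * 3
= 2700

2700


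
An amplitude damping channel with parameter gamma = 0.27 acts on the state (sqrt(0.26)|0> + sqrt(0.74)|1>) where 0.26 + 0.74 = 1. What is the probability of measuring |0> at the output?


For amplitude damping with parameter gamma on state sqrt(a)|0> + sqrt(b)|1>:
alpha^2 = 0.26, beta^2 = 0.74
P(|0>) = alpha^2 + gamma * beta^2
= 0.26 + 0.27 * 0.74
= 0.26 + 0.1998
= 0.4598

0.4598


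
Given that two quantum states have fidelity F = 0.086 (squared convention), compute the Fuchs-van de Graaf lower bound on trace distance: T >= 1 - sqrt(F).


Fuchs-van de Graaf (squared-fidelity convention): 1 - sqrt(F) <= T <= sqrt(1 - F).
Lower bound: T >= 1 - sqrt(F)
sqrt(F) = sqrt(0.086) = 0.2933
T >= 1 - 0.2933
T >= 0.7067

0.7067


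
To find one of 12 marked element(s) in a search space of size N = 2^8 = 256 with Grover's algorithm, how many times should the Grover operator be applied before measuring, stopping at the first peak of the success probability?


After j Grover iterations the success probability is P(j) = sin^2((2j+1)*theta), where sin(theta) = sqrt(k/N).
N = 2^8 = 256, k = 12
sin(theta) = sqrt(k/N) = 0.2165063509
theta = arcsin(sqrt(k/N)) = 0.2182345144 rad
P(j) reaches its first maximum when (2j+1)*theta is as close as possible to pi/2, i.e. j = round(pi/(4*theta) - 1/2).
pi/(4*theta) - 1/2 = 3.0989
(For comparison, the common estimate pi/4 * sqrt(N/k) = 3.6276; the exact maximiser is used here.)
Optimal iterations = 3

3


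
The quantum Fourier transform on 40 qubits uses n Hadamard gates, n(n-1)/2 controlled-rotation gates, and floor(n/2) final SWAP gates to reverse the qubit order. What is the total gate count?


Hadamard gates: 40
Controlled rotations: n*(n-1)/2 = 40*39/2 = 780
SWAP gates: floor(n/2) = floor(40/2) = 20
Total = 40 + 780 + 20
= 840

840


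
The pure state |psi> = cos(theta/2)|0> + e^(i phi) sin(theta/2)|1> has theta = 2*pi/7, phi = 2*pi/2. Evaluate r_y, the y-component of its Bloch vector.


theta = 0.8976, phi = 3.1416
r_y = sin(theta)*sin(phi) = 0.7818 * 0.0000
r_y = 0.0000

0.0000


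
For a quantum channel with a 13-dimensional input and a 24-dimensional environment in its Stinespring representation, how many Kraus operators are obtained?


Tracing out the environment in an orthonormal basis {|i>_E} gives Kraus operators K_i = <i|_E U |0>_E.
Number of Kraus operators = dim(H_env) = d_env
= 24

24


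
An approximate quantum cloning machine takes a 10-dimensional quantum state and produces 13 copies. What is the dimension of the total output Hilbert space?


Output space = H^(tensor 13) where dim(H) = 10
dim = 10^13
= 100 (after 2 factors)
= 1000 (after 3 factors)
= 10000 (after 4 factors)
= 100000 (after 5 factors)
= 1000000 (after 6 factors)
= 10000000 (after 7 factors)
= 100000000 (after 8 factors)
= 1000000000 (after 9 factors)
= 10000000000 (after 10 factors)
= 100000000000 (after 11 factors)
= 1000000000000 (after 12 factors)
= 10000000000000 (after 13 factors)
= 10000000000000

10000000000000


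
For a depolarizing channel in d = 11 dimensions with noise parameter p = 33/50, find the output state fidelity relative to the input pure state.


F = (1-p) + p/d
= (1 - 0.6600) + 0.6600/11
= 0.3400 + 0.0600
= 0.4000

0.4000


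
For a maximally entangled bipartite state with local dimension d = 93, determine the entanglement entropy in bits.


For a maximally entangled state in d x d:
S = log2(d) = log2(93)
= 6.5392

6.5392


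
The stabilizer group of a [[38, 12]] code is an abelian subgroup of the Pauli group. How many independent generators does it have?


For an [[n,k]] stabilizer code:
Number of stabilizer generators = n - k
= 38 - 12
= 26

26


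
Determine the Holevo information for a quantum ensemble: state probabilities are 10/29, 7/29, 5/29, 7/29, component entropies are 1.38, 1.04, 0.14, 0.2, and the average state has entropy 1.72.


chi = S(rho) - sum_i p_i * S(rho_i)
Weighted entropy = 10/29 * 1.38 + 7/29 * 1.04 + 5/29 * 0.14 + 7/29 * 0.2
= 0.7993
chi = 1.72 - 0.7993
= 0.9207

0.9207


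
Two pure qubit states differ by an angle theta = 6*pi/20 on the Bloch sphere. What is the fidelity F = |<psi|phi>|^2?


For states separated by angle theta on Bloch sphere:
F = cos^2(theta/2)
theta = 6*pi/20 = 0.9425
theta/2 = 0.4712
cos(theta/2) = 0.8910
F = 0.7939

0.7939


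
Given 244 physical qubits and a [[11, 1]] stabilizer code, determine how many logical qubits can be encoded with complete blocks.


Each code block uses 11 physical qubits for 1 logical qubit(s).
Number of complete blocks = floor(244 / 11) = 22
Logical qubits = 22 * 1
= 22

22


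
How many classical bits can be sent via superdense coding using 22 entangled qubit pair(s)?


Superdense coding allows 2 classical bits per shared entangled pair.
22 pair(s) -> 2 * 22 = 44 classical bits

44


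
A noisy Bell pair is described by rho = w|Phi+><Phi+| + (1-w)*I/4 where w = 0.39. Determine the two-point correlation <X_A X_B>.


|Phi+> = (|00> + |11>)/sqrt(2)
For the pure Bell state, <X_A X_B> = +1 (Bell-state Pauli correlator).
The maximally-mixed part I/4 has tr(I/4 * P tensor P) = 0 for any traceless Pauli P.
So <X_A X_B>_rho = w * (+1) + (1 - w) * 0
= 0.39 * (+1)
= 0.3900

0.3900


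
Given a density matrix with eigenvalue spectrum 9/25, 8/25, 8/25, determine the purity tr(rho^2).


tr(rho^2) = sum of eigenvalues squared
= (9/25)^2 + (8/25)^2 + (8/25)^2
= (81 + 64 + 64) / 625
= 209/625
= 0.3344

0.3344


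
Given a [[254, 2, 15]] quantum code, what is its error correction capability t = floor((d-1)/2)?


Code parameters: [[254, 2, 15]], distance d = 15.
Number of correctable errors = floor((d-1)/2)
= floor((15 - 1)/2)
= floor(14/2)
= 7

7


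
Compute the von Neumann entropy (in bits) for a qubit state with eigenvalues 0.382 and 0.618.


S = -p*log2(p) - (1-p)*log2(1-p)
p = 0.3820, 1-p = 0.6180
= -0.3820 * log2(0.3820) - 0.6180 * log2(0.6180)
= -(-0.5304) - (-0.4291)
= 0.9594

0.9594


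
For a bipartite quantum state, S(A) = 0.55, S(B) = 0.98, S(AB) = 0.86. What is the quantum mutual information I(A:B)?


I(A:B) = S(A) + S(B) - S(AB)
= 0.55 + 0.98 - 0.86
= 0.6700

0.6700


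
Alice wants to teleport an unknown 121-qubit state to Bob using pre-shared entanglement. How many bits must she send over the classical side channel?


Quantum teleportation requires 2 classical bits per qubit teleported.
121 qubit(s) -> 2 * 121 = 242 classical bits

242


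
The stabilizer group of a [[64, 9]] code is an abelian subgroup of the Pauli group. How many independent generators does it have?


For an [[n,k]] stabilizer code:
Number of stabilizer generators = n - k
= 64 - 9
= 55

55


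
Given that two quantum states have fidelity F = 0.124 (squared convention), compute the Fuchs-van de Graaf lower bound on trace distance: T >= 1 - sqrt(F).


Fuchs-van de Graaf (squared-fidelity convention): 1 - sqrt(F) <= T <= sqrt(1 - F).
Lower bound: T >= 1 - sqrt(F)
sqrt(F) = sqrt(0.124) = 0.3521
T >= 1 - 0.3521
T >= 0.6479

0.6479


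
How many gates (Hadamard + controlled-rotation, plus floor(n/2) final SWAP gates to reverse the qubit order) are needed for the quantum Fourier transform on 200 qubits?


Hadamard gates: 200
Controlled rotations: n*(n-1)/2 = 200*199/2 = 19900
SWAP gates: floor(n/2) = floor(200/2) = 100
Total = 200 + 19900 + 100
= 20200

20200


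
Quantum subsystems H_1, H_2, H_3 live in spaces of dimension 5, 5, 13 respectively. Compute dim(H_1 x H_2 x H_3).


dim(H_1 x H_2 x H_3) = 5 * 5 * 13
= 25 * 13
= 325

325


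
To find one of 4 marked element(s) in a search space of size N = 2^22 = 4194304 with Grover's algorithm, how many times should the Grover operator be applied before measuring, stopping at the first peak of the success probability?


After j Grover iterations the success probability is P(j) = sin^2((2j+1)*theta), where sin(theta) = sqrt(k/N).
N = 2^22 = 4194304, k = 4
sin(theta) = sqrt(k/N) = 0.0009765625
theta = arcsin(sqrt(k/N)) = 0.0009765626552 rad
P(j) reaches its first maximum when (2j+1)*theta is as close as possible to pi/2, i.e. j = round(pi/(4*theta) - 1/2).
pi/(4*theta) - 1/2 = 803.7476
(For comparison, the common estimate pi/4 * sqrt(N/k) = 804.2477; the exact maximiser is used here.)
Optimal iterations = 804

804


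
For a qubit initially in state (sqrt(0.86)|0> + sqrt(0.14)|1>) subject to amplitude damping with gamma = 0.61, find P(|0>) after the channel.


For amplitude damping with parameter gamma on state sqrt(a)|0> + sqrt(b)|1>:
alpha^2 = 0.86, beta^2 = 0.14
P(|0>) = alpha^2 + gamma * beta^2
= 0.86 + 0.61 * 0.14
= 0.86 + 0.0854
= 0.9454

0.9454


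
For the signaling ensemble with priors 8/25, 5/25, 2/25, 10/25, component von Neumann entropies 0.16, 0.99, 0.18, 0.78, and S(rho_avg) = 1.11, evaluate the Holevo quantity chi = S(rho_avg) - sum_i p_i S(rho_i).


chi = S(rho) - sum_i p_i * S(rho_i)
Weighted entropy = 8/25 * 0.16 + 5/25 * 0.99 + 2/25 * 0.18 + 10/25 * 0.78
= 0.5756
chi = 1.11 - 0.5756
= 0.5344

0.5344


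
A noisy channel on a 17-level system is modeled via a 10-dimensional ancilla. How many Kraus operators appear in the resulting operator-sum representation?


Tracing out the environment in an orthonormal basis {|i>_E} gives Kraus operators K_i = <i|_E U |0>_E.
Number of Kraus operators = dim(H_env) = d_env
= 10

10


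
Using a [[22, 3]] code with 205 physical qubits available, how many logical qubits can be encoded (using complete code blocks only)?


Each code block uses 22 physical qubits for 3 logical qubit(s).
Number of complete blocks = floor(205 / 22) = 9
Logical qubits = 9 * 3
= 27

27


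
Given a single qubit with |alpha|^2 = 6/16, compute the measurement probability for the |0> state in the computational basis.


|alpha|^2 = 6/16 = 0.3750
|beta|^2 = 1 - 6/16 = 10/16 = 0.6250
P(|0>) = |alpha|^2 = 0.3750

0.3750


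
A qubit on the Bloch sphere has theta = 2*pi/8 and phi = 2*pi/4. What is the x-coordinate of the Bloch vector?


theta = 0.7854, phi = 1.5708
r_x = sin(theta)*cos(phi) = 0.7071 * 0.0000
r_x = 0.0000

0.0000


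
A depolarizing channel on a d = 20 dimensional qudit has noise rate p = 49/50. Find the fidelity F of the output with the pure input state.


F = (1-p) + p/d
= (1 - 0.9800) + 0.9800/20
= 0.0200 + 0.0490
= 0.0690

0.0690


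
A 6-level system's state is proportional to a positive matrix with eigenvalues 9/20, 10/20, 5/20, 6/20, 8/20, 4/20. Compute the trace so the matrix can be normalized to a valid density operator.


tr(M) = sum of eigenvalues
= 9/20 + 10/20 + 5/20 + 6/20 + 8/20 + 4/20
= 42/20
= 2.1000

2.1000


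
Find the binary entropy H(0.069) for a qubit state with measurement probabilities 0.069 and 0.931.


S = -p*log2(p) - (1-p)*log2(1-p)
p = 0.0690, 1-p = 0.9310
= -0.0690 * log2(0.0690) - 0.9310 * log2(0.9310)
= -(-0.2662) - (-0.0960)
= 0.3622

0.3622


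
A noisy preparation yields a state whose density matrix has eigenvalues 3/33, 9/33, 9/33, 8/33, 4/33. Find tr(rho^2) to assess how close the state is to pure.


tr(rho^2) = sum of eigenvalues squared
= (3/33)^2 + (9/33)^2 + (9/33)^2 + (8/33)^2 + (4/33)^2
= (9 + 81 + 81 + 64 + 16) / 1089
= 251/1089
= 0.2305

0.2305


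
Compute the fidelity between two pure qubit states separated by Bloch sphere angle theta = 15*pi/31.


For states separated by angle theta on Bloch sphere:
F = cos^2(theta/2)
theta = 15*pi/31 = 1.5201
theta/2 = 0.7601
cos(theta/2) = 0.7248
F = 0.5253

0.5253


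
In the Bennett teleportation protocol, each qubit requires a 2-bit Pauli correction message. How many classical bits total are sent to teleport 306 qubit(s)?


Quantum teleportation requires 2 classical bits per qubit teleported.
306 qubit(s) -> 2 * 306 = 612 classical bits

612


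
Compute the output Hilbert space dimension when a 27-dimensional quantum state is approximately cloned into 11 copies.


Output space = H^(tensor 11) where dim(H) = 27
dim = 27^11
= 729 (after 2 factors)
= 19683 (after 3 factors)
= 531441 (after 4 factors)
= 14348907 (after 5 factors)
= 387420489 (after 6 factors)
= 10460353203 (after 7 factors)
= 282429536481 (after 8 factors)
= 7625597484987 (after 9 factors)
= 205891132094649 (after 10 factors)
= 5559060566555523 (after 11 factors)
= 5559060566555523

5559060566555523


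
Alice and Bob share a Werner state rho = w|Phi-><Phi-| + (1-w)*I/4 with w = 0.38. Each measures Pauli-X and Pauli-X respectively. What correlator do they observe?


|Phi-> = (|00> - |11>)/sqrt(2)
For the pure Bell state, <X_A X_B> = -1 (Bell-state Pauli correlator).
The maximally-mixed part I/4 has tr(I/4 * P tensor P) = 0 for any traceless Pauli P.
So <X_A X_B>_rho = w * (-1) + (1 - w) * 0
= 0.38 * (-1)
= -0.3800

-0.3800


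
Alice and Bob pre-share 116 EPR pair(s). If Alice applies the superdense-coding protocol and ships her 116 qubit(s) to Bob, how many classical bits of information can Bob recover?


Superdense coding allows 2 classical bits per shared entangled pair.
116 pair(s) -> 2 * 116 = 232 classical bits

232


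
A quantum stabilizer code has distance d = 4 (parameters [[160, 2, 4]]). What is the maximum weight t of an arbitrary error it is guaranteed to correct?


Code parameters: [[160, 2, 4]], distance d = 4.
Number of correctable errors = floor((d-1)/2)
= floor((4 - 1)/2)
= floor(3/2)
= 1

1


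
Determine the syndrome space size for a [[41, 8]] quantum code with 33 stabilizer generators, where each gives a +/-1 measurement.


Each stabilizer generator gives a binary (+1 or -1) measurement outcome.
With 33 independent generators:
Total syndromes = 2^33
= 8589934592

8589934592


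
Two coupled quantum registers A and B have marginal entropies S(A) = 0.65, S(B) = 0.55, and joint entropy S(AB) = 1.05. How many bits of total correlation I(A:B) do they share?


I(A:B) = S(A) + S(B) - S(AB)
= 0.65 + 0.55 - 1.05
= 0.1500

0.1500


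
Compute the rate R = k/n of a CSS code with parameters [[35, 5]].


Code rate R = k/n
= 5/35
= 0.1429

0.1429


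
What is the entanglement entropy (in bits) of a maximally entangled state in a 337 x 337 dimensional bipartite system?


For a maximally entangled state in d x d:
S = log2(d) = log2(337)
= 8.3966

8.3966


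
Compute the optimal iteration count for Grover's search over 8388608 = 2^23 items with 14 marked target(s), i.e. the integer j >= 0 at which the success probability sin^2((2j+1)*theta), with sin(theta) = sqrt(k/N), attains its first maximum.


After j Grover iterations the success probability is P(j) = sin^2((2j+1)*theta), where sin(theta) = sqrt(k/N).
N = 2^23 = 8388608, k = 14
sin(theta) = sqrt(k/N) = 0.001291870757
theta = arcsin(sqrt(k/N)) = 0.001291871117 rad
P(j) reaches its first maximum when (2j+1)*theta is as close as possible to pi/2, i.e. j = round(pi/(4*theta) - 1/2).
pi/(4*theta) - 1/2 = 607.4540
(For comparison, the common estimate pi/4 * sqrt(N/k) = 607.9541; the exact maximiser is used here.)
Optimal iterations = 607

607


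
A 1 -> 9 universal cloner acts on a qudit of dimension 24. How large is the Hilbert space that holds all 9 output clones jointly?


Output space = H^(tensor 9) where dim(H) = 24
dim = 24^9
= 576 (after 2 factors)
= 13824 (after 3 factors)
= 331776 (after 4 factors)
= 7962624 (after 5 factors)
= 191102976 (after 6 factors)
= 4586471424 (after 7 factors)
= 110075314176 (after 8 factors)
= 2641807540224 (after 9 factors)
= 2641807540224

2641807540224


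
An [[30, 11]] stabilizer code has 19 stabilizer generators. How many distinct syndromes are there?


Each stabilizer generator gives a binary (+1 or -1) measurement outcome.
With 19 independent generators:
Total syndromes = 2^19
= 524288

524288


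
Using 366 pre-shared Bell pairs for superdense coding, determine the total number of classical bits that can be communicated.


Superdense coding allows 2 classical bits per shared entangled pair.
366 pair(s) -> 2 * 366 = 732 classical bits

732


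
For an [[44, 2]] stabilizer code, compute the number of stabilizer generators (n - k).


For an [[n,k]] stabilizer code:
Number of stabilizer generators = n - k
= 44 - 2
= 42

42


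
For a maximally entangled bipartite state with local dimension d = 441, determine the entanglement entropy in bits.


For a maximally entangled state in d x d:
S = log2(d) = log2(441)
= 8.7846

8.7846


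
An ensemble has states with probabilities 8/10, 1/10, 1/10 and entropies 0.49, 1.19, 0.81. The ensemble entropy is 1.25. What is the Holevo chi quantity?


chi = S(rho) - sum_i p_i * S(rho_i)
Weighted entropy = 8/10 * 0.49 + 1/10 * 1.19 + 1/10 * 0.81
= 0.5920
chi = 1.25 - 0.5920
= 0.6580

0.6580


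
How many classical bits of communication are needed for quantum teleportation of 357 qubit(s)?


Quantum teleportation requires 2 classical bits per qubit teleported.
357 qubit(s) -> 2 * 357 = 714 classical bits

714


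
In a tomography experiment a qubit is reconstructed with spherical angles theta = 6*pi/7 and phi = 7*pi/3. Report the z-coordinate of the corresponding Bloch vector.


theta = 2.6928, phi = 7.3304
r_z = cos(theta) = -0.9010

-0.9010


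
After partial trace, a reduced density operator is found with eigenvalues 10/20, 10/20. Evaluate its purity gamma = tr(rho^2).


tr(rho^2) = sum of eigenvalues squared
= (10/20)^2 + (10/20)^2
= (100 + 100) / 400
= 200/400
= 0.5000

0.5000


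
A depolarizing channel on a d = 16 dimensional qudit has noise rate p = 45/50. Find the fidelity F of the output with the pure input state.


F = (1-p) + p/d
= (1 - 0.9000) + 0.9000/16
= 0.1000 + 0.0563
= 0.1562

0.1562


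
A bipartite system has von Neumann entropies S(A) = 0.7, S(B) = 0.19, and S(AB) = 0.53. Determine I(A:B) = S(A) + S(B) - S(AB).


I(A:B) = S(A) + S(B) - S(AB)
= 0.7 + 0.19 - 0.53
= 0.3600

0.3600


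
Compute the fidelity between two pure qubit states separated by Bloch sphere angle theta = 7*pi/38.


For states separated by angle theta on Bloch sphere:
F = cos^2(theta/2)
theta = 7*pi/38 = 0.5787
theta/2 = 0.2894
cos(theta/2) = 0.9584
F = 0.9186

0.9186


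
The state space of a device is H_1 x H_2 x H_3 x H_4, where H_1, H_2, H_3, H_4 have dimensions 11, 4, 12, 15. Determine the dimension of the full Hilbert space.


dim(H_1 x H_2 x H_3 x H_4) = 11 * 4 * 12 * 15
= 44 * 12 * 15
= 528 * 15
= 7920

7920


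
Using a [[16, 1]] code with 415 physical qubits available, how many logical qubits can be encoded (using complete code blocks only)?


Each code block uses 16 physical qubits for 1 logical qubit(s).
Number of complete blocks = floor(415 / 16) = 25
Logical qubits = 25 * 1
= 25

25


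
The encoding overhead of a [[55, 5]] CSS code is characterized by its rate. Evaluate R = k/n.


Code rate R = k/n
= 5/55
= 0.0909

0.0909


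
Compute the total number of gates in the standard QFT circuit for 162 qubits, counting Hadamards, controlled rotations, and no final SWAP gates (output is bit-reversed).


Hadamard gates: 162
Controlled rotations: n*(n-1)/2 = 162*161/2 = 13041
SWAP gates: 0 (omitted)
Total = 162 + 13041
= 13203

13203


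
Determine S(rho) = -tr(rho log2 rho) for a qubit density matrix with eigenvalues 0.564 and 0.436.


S = -p*log2(p) - (1-p)*log2(1-p)
p = 0.5640, 1-p = 0.4360
= -0.5640 * log2(0.5640) - 0.4360 * log2(0.4360)
= -(-0.4660) - (-0.5222)
= 0.9881

0.9881


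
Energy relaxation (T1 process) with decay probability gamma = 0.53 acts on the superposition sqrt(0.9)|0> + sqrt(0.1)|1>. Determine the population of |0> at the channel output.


For amplitude damping with parameter gamma on state sqrt(a)|0> + sqrt(b)|1>:
alpha^2 = 0.9, beta^2 = 0.1
P(|0>) = alpha^2 + gamma * beta^2
= 0.9 + 0.53 * 0.1
= 0.9 + 0.0530
= 0.9530

0.9530


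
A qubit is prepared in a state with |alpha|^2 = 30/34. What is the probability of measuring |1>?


|alpha|^2 = 30/34 = 0.8824
|beta|^2 = 1 - 30/34 = 4/34 = 0.1176
P(|1>) = |beta|^2 = 0.1176

0.1176


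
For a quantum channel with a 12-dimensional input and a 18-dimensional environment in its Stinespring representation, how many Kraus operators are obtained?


Tracing out the environment in an orthonormal basis {|i>_E} gives Kraus operators K_i = <i|_E U |0>_E.
Number of Kraus operators = dim(H_env) = d_env
= 18

18


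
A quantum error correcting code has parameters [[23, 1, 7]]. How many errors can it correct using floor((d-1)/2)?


Code parameters: [[23, 1, 7]], distance d = 7.
Number of correctable errors = floor((d-1)/2)
= floor((7 - 1)/2)
= floor(6/2)
= 3

3


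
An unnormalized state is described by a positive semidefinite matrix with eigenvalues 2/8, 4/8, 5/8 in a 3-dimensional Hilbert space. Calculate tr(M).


tr(M) = sum of eigenvalues
= 2/8 + 4/8 + 5/8
= 11/8
= 1.3750

1.3750


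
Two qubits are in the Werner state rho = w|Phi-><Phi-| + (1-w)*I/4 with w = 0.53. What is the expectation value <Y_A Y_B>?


|Phi-> = (|00> - |11>)/sqrt(2)
For the pure Bell state, <Y_A Y_B> = +1 (Bell-state Pauli correlator).
The maximally-mixed part I/4 has tr(I/4 * P tensor P) = 0 for any traceless Pauli P.
So <Y_A Y_B>_rho = w * (+1) + (1 - w) * 0
= 0.53 * (+1)
= 0.5300

0.5300


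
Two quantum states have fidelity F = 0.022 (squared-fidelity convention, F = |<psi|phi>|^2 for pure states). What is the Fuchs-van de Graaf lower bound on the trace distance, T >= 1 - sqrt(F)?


Fuchs-van de Graaf (squared-fidelity convention): 1 - sqrt(F) <= T <= sqrt(1 - F).
Lower bound: T >= 1 - sqrt(F)
sqrt(F) = sqrt(0.022) = 0.1483
T >= 1 - 0.1483
T >= 0.8517

0.8517


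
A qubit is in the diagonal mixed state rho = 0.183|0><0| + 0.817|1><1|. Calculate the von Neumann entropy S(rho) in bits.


S = -p*log2(p) - (1-p)*log2(1-p)
p = 0.1830, 1-p = 0.8170
= -0.1830 * log2(0.1830) - 0.8170 * log2(0.8170)
= -(-0.4484) - (-0.2382)
= 0.6866

0.6866


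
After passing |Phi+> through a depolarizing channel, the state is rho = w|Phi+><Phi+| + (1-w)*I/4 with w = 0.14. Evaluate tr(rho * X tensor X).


|Phi+> = (|00> + |11>)/sqrt(2)
For the pure Bell state, <X_A X_B> = +1 (Bell-state Pauli correlator).
The maximally-mixed part I/4 has tr(I/4 * P tensor P) = 0 for any traceless Pauli P.
So <X_A X_B>_rho = w * (+1) + (1 - w) * 0
= 0.14 * (+1)
= 0.1400

0.1400


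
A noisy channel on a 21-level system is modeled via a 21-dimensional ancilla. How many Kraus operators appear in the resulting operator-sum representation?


Tracing out the environment in an orthonormal basis {|i>_E} gives Kraus operators K_i = <i|_E U |0>_E.
Number of Kraus operators = dim(H_env) = d_env
= 21

21


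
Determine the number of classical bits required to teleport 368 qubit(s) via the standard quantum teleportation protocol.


Quantum teleportation requires 2 classical bits per qubit teleported.
368 qubit(s) -> 2 * 368 = 736 classical bits

736


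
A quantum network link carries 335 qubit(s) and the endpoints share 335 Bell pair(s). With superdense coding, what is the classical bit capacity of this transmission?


Superdense coding allows 2 classical bits per shared entangled pair.
335 pair(s) -> 2 * 335 = 670 classical bits

670


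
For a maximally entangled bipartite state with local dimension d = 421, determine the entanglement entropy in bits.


For a maximally entangled state in d x d:
S = log2(d) = log2(421)
= 8.7177

8.7177


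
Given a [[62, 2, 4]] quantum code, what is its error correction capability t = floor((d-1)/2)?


Code parameters: [[62, 2, 4]], distance d = 4.
Number of correctable errors = floor((d-1)/2)
= floor((4 - 1)/2)
= floor(3/2)
= 1

1


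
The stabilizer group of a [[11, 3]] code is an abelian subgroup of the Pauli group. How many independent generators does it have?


For an [[n,k]] stabilizer code:
Number of stabilizer generators = n - k
= 11 - 3
= 8

8


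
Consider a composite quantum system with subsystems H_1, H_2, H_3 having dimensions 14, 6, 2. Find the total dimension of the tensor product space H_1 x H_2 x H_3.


dim(H_1 x H_2 x H_3) = 14 * 6 * 2
= 84 * 2
= 168

168


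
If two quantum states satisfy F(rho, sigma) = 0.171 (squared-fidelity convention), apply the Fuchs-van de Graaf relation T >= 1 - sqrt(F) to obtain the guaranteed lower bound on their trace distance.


Fuchs-van de Graaf (squared-fidelity convention): 1 - sqrt(F) <= T <= sqrt(1 - F).
Lower bound: T >= 1 - sqrt(F)
sqrt(F) = sqrt(0.171) = 0.4135
T >= 1 - 0.4135
T >= 0.5865

0.5865


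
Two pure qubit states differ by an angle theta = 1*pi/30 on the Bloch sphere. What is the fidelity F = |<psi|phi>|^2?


For states separated by angle theta on Bloch sphere:
F = cos^2(theta/2)
theta = 1*pi/30 = 0.1047
theta/2 = 0.0524
cos(theta/2) = 0.9986
F = 0.9973

0.9973


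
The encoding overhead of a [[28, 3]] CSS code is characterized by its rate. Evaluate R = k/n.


Code rate R = k/n
= 3/28
= 0.1071

0.1071


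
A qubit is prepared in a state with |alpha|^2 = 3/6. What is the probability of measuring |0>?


|alpha|^2 = 3/6 = 0.5000
|beta|^2 = 1 - 3/6 = 3/6 = 0.5000
P(|0>) = |alpha|^2 = 0.5000

0.5000


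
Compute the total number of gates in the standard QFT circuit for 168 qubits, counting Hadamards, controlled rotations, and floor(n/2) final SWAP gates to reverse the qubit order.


Hadamard gates: 168
Controlled rotations: n*(n-1)/2 = 168*167/2 = 14028
SWAP gates: floor(n/2) = floor(168/2) = 84
Total = 168 + 14028 + 84
= 14280

14280


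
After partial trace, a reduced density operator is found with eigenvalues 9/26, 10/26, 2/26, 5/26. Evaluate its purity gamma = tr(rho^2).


tr(rho^2) = sum of eigenvalues squared
= (9/26)^2 + (10/26)^2 + (2/26)^2 + (5/26)^2
= (81 + 100 + 4 + 25) / 676
= 210/676
= 0.3107

0.3107


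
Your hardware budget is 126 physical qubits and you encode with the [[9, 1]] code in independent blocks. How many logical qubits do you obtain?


Each code block uses 9 physical qubits for 1 logical qubit(s).
Number of complete blocks = floor(126 / 9) = 14
Logical qubits = 14 * 1
= 14

14


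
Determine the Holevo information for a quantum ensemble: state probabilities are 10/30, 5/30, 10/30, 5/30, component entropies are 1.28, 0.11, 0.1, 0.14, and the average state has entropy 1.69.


chi = S(rho) - sum_i p_i * S(rho_i)
Weighted entropy = 10/30 * 1.28 + 5/30 * 0.11 + 10/30 * 0.1 + 5/30 * 0.14
= 0.5017
chi = 1.69 - 0.5017
= 1.1883

1.1883


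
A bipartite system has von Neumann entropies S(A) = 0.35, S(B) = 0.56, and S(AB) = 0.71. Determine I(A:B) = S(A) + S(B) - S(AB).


I(A:B) = S(A) + S(B) - S(AB)
= 0.35 + 0.56 - 0.71
= 0.2000

0.2000


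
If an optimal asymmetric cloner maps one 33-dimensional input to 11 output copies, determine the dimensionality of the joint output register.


Output space = H^(tensor 11) where dim(H) = 33
dim = 33^11
= 1089 (after 2 factors)
= 35937 (after 3 factors)
= 1185921 (after 4 factors)
= 39135393 (after 5 factors)
= 1291467969 (after 6 factors)
= 42618442977 (after 7 factors)
= 1406408618241 (after 8 factors)
= 46411484401953 (after 9 factors)
= 1531578985264449 (after 10 factors)
= 50542106513726817 (after 11 factors)
= 50542106513726817

50542106513726817


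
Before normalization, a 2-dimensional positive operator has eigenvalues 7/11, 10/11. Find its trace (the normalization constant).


tr(M) = sum of eigenvalues
= 7/11 + 10/11
= 17/11
= 1.5455

1.5455


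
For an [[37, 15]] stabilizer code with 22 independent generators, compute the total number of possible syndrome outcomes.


Each stabilizer generator gives a binary (+1 or -1) measurement outcome.
With 22 independent generators:
Total syndromes = 2^22
= 4194304

4194304


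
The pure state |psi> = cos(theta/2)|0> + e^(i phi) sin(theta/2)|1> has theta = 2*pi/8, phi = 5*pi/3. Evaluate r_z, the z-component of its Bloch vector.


theta = 0.7854, phi = 5.2360
r_z = cos(theta) = 0.7071

0.7071
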